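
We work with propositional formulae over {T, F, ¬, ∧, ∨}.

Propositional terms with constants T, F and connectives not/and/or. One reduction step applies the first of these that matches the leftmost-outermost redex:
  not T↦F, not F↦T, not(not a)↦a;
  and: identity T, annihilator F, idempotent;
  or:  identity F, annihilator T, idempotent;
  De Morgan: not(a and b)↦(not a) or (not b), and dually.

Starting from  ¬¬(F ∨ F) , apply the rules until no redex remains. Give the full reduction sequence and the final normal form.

  start: ¬¬(F ∨ F)
  →1  F ∨ F
  →2  F

Answer: normal form = F  (in 2 steps)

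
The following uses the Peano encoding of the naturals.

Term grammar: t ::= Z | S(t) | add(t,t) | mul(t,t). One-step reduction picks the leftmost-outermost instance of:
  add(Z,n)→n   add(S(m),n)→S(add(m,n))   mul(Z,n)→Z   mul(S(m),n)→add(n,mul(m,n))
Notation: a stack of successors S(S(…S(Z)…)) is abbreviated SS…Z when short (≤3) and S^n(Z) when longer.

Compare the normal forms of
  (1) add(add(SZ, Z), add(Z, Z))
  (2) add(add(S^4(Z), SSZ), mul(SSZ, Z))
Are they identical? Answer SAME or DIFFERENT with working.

Answer: DIFFERENT — A ⇓ SZ, B ⇓ S^6(Z)

Working:
Term A:
  start: add(add(SZ, Z), add(Z, Z))
  [1] add(S(add(Z, Z)), add(Z, Z))
  [2] S(add(add(Z, Z), add(Z, Z)))
  [3] S(add(Z, add(Z, Z)))
  [4] S(add(Z, Z))
  [5] SZ

Term B:
  start: add(add(S^4(Z), SSZ), mul(SSZ, Z))
  [1] add(S(add(SSSZ, SSZ)), mul(SSZ, Z))
  [2] S(add(add(SSSZ, SSZ), mul(SSZ, Z)))
  [3] S(add(S(add(SSZ, SSZ)), mul(SSZ, Z)))
  [4] S(S(add(add(SSZ, SSZ), mul(SSZ, Z))))
  [5] S(S(add(S(add(SZ, SSZ)), mul(SSZ, Z))))
  [6] S(S(S(add(add(SZ, SSZ), mul(SSZ, Z)))))
  [7] S(S(S(add(S(add(Z, SSZ)), mul(SSZ, Z)))))
  [8] S(S(S(S(add(add(Z, SSZ), mul(SSZ, Z))))))
  [9] S(S(S(S(add(SSZ, mul(SSZ, Z))))))
  [10] S(S(S(S(S(add(SZ, mul(SSZ, Z)))))))
  [11] S(S(S(S(S(S(add(Z, mul(SSZ, Z))))))))
  [12] S(S(S(S(S(S(mul(SSZ, Z)))))))
  [13] S(S(S(S(S(S(add(Z, mul(SZ, Z))))))))
  [14] S(S(S(S(S(S(mul(SZ, Z)))))))
  [15] S(S(S(S(S(S(add(Z, mul(Z, Z))))))))
  [16] S(S(S(S(S(S(mul(Z, Z)))))))
  [17] S^6(Z)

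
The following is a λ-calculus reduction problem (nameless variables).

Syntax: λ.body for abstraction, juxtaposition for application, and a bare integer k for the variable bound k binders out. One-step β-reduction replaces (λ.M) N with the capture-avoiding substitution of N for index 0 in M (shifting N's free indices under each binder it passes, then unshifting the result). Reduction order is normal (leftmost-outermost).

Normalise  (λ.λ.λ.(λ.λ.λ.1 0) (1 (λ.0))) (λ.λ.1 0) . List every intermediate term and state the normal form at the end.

Answer: normal form = λ.λ.λ.λ.1 0  (in 2 steps)

Working:
  start: (λ.λ.λ.(λ.λ.λ.1 0) (1 (λ.0))) (λ.λ.1 0)
  [1] λ.λ.(λ.λ.λ.1 0) (1 (λ.0))
  [2] λ.λ.λ.λ.1 0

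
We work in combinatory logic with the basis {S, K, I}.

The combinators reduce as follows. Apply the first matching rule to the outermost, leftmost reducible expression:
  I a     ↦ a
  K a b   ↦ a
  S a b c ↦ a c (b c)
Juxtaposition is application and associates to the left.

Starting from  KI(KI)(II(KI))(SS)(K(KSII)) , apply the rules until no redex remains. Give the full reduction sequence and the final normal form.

  start: KI(KI)(II(KI))(SS)(K(KSII))
  step 1: I(II(KI))(SS)(K(KSII))
  step 2: II(KI)(SS)(K(KSII))
  step 3: I(KI)(SS)(K(KSII))
  step 4: KI(SS)(K(KSII))
  step 5: I(K(KSII))
  step 6: K(KSII)
  step 7: K(SI)

Answer: normal form = K(SI)  (in 7 steps)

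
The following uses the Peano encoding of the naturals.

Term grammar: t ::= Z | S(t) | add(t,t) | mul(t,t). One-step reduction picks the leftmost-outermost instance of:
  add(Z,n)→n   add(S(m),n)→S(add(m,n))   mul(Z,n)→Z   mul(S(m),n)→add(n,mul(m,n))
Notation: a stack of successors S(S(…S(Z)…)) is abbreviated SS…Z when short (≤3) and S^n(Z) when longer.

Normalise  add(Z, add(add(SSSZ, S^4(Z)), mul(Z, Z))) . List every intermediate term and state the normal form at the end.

  start: add(Z, add(add(SSSZ, S^4(Z)), mul(Z, Z)))
  →1  add(add(SSSZ, S^4(Z)), mul(Z, Z))
  →2  add(S(add(SSZ, S^4(Z))), mul(Z, Z))
  →3  S(add(add(SSZ, S^4(Z)), mul(Z, Z)))
  →4  S(add(S(add(SZ, S^4(Z))), mul(Z, Z)))
  →5  S(S(add(add(SZ, S^4(Z)), mul(Z, Z))))
  →6  S(S(add(S(add(Z, S^4(Z))), mul(Z, Z))))
  →7  S(S(S(add(add(Z, S^4(Z)), mul(Z, Z)))))
  →8  S(S(S(add(S^4(Z), mul(Z, Z)))))
  →9  S(S(S(S(add(SSSZ, mul(Z, Z))))))
  →10  S(S(S(S(S(add(SSZ, mul(Z, Z)))))))
  →11  S(S(S(S(S(S(add(SZ, mul(Z, Z))))))))
  →12  S(S(S(S(S(S(S(add(Z, mul(Z, Z)))))))))
  →13  S(S(S(S(S(S(S(mul(Z, Z))))))))
  →14  S^7(Z)

Answer: normal form = S^7(Z)  (in 14 steps)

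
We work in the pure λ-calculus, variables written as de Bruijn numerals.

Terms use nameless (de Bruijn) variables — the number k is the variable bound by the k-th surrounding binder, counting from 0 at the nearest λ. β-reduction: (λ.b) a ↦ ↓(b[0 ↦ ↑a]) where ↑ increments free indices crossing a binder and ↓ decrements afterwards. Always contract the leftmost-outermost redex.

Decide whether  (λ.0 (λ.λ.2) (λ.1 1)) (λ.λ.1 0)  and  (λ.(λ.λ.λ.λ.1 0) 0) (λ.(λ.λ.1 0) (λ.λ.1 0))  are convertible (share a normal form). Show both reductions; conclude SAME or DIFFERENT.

Term A:
  start: (λ.0 (λ.λ.2) (λ.1 1)) (λ.λ.1 0)
  →1  (λ.λ.1 0) (λ.λ.λ.λ.1 0) (λ.(λ.λ.1 0) (λ.λ.1 0))
  →2  (λ.(λ.λ.λ.λ.1 0) 0) (λ.(λ.λ.1 0) (λ.λ.1 0))
  →3  (λ.λ.λ.λ.1 0) (λ.(λ.λ.1 0) (λ.λ.1 0))
  →4  λ.λ.λ.1 0

Term B:
  start: (λ.(λ.λ.λ.λ.1 0) 0) (λ.(λ.λ.1 0) (λ.λ.1 0))
  →1  (λ.λ.λ.λ.1 0) (λ.(λ.λ.1 0) (λ.λ.1 0))
  →2  λ.λ.λ.1 0

Answer: SAME — A ⇓ λ.λ.λ.1 0, B ⇓ λ.λ.λ.1 0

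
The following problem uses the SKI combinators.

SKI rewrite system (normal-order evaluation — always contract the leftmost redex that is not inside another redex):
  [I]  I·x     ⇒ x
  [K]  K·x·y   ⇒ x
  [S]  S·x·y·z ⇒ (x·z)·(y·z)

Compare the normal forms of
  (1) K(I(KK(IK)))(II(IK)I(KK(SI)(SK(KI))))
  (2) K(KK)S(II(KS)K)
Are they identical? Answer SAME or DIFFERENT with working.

Answer: SAME — A ⇓ K, B ⇓ K

Derivation:
Term A:
  start: K(I(KK(IK)))(II(IK)I(KK(SI)(SK(KI))))
  step 1: I(KK(IK))
  step 2: KK(IK)
  step 3: K

Term B:
  start: K(KK)S(II(KS)K)
  step 1: KK(II(KS)K)
  step 2: K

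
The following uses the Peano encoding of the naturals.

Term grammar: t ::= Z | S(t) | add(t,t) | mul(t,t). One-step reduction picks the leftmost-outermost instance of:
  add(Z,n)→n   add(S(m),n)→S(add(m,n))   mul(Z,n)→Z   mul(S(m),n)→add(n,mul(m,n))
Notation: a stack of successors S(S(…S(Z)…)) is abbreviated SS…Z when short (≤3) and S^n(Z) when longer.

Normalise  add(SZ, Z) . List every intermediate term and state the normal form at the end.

  start: add(SZ, Z)
  step 1: S(add(Z, Z))
  step 2: SZ

Answer: normal form = SZ  (in 2 steps)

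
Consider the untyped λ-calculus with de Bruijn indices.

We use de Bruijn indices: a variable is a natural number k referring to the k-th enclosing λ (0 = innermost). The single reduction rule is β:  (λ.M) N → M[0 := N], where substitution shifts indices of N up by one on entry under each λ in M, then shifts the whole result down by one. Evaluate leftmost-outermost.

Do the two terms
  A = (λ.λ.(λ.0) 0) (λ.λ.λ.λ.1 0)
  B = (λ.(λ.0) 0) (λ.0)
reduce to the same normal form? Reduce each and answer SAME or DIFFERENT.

Answer: SAME — A ⇓ λ.0, B ⇓ λ.0

Working:
Term A:
  start: (λ.λ.(λ.0) 0) (λ.λ.λ.λ.1 0)
  [1] λ.(λ.0) 0
  [2] λ.0

Term B:
  start: (λ.(λ.0) 0) (λ.0)
  [1] (λ.0) (λ.0)
  [2] λ.0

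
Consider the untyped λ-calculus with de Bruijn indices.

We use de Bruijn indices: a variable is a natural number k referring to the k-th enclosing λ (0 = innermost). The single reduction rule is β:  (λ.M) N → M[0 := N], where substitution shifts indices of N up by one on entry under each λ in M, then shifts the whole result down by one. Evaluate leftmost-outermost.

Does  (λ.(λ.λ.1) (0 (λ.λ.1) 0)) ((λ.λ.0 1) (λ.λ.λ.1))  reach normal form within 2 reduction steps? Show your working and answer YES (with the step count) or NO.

Answer: NO — after 2 steps the term is λ.(λ.λ.0 1) (λ.λ.λ.1) (λ.λ.1) ((λ.λ.0 1) (λ.λ.λ.1)), not yet normal

Derivation:
  start: (λ.(λ.λ.1) (0 (λ.λ.1) 0)) ((λ.λ.0 1) (λ.λ.λ.1))
  step 1: (λ.λ.1) ((λ.λ.0 1) (λ.λ.λ.1) (λ.λ.1) ((λ.λ.0 1) (λ.λ.λ.1)))
  step 2: λ.(λ.λ.0 1) (λ.λ.λ.1) (λ.λ.1) ((λ.λ.0 1) (λ.λ.λ.1))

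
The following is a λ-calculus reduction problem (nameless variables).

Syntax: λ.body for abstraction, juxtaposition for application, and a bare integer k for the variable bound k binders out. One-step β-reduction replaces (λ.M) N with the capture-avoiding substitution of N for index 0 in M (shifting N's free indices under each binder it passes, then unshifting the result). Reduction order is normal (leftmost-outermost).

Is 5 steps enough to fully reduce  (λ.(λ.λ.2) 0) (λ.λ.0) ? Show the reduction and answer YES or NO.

Answer: YES — reaches normal form λ.λ.λ.0 in 2 ≤ 5 steps

Reduction:
  start: (λ.(λ.λ.2) 0) (λ.λ.0)
  →1  (λ.λ.λ.λ.0) (λ.λ.0)
  →2  λ.λ.λ.0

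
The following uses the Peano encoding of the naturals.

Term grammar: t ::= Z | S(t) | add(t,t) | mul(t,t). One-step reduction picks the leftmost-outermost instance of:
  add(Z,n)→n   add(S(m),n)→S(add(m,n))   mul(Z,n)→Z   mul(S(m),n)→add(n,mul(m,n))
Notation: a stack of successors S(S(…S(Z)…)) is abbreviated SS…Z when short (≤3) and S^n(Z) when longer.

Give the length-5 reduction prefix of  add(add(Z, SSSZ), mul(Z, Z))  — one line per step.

  start: add(add(Z, SSSZ), mul(Z, Z))
  →1  add(SSSZ, mul(Z, Z))
  →2  S(add(SSZ, mul(Z, Z)))
  →3  S(S(add(SZ, mul(Z, Z))))
  →4  S(S(S(add(Z, mul(Z, Z)))))
  →5  S(S(S(mul(Z, Z))))

Answer: after 5 steps: S(S(S(mul(Z, Z))))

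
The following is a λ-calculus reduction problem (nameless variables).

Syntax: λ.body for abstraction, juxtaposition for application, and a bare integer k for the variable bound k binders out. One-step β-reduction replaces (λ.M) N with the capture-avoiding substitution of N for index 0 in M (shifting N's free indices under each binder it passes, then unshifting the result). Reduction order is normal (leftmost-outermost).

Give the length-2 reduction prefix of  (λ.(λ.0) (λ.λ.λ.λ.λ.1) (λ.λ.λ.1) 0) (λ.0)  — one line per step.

  start: (λ.(λ.0) (λ.λ.λ.λ.λ.1) (λ.λ.λ.1) 0) (λ.0)
  [1] (λ.0) (λ.λ.λ.λ.λ.1) (λ.λ.λ.1) (λ.0)
  [2] (λ.λ.λ.λ.λ.1) (λ.λ.λ.1) (λ.0)

Answer: after 2 steps: (λ.λ.λ.λ.λ.1) (λ.λ.λ.1) (λ.0)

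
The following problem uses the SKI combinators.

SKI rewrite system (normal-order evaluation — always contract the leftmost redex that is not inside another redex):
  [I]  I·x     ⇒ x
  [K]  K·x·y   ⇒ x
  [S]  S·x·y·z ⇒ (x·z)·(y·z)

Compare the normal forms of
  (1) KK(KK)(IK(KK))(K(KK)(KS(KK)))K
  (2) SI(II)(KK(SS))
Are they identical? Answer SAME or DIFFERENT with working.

Answer: SAME — A ⇓ KK, B ⇓ KK

Working:
Term A:
  start: KK(KK)(IK(KK))(K(KK)(KS(KK)))K
  [1] K(IK(KK))(K(KK)(KS(KK)))K
  [2] IK(KK)K
  [3] K(KK)K
  [4] KK

Term B:
  start: SI(II)(KK(SS))
  [1] I(KK(SS))(II(KK(SS)))
  [2] KK(SS)(II(KK(SS)))
  [3] K(II(KK(SS)))
  [4] K(I(KK(SS)))
  [5] K(KK(SS))
  [6] KK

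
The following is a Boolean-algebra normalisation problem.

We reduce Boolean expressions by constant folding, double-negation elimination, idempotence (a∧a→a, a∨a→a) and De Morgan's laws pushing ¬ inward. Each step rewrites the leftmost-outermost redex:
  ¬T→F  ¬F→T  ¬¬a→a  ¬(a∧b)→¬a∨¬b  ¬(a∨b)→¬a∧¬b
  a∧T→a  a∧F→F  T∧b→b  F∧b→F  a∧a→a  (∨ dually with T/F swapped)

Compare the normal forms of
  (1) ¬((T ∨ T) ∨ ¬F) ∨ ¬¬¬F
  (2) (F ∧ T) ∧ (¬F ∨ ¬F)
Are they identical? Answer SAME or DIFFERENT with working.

Term A:
  start: ¬((T ∨ T) ∨ ¬F) ∨ ¬¬¬F
  [1] (¬(T ∨ T) ∧ ¬¬F) ∨ ¬¬¬F
  [2] ((¬T ∧ ¬T) ∧ ¬¬F) ∨ ¬¬¬F
  [3] (¬T ∧ ¬¬F) ∨ ¬¬¬F
  [4] (F ∧ ¬¬F) ∨ ¬¬¬F
  [5] F ∨ ¬¬¬F
  [6] ¬¬¬F
  [7] ¬F
  [8] T

Term B:
  start: (F ∧ T) ∧ (¬F ∨ ¬F)
  [1] F ∧ (¬F ∨ ¬F)
  [2] F

Answer: DIFFERENT — A ⇓ T, B ⇓ F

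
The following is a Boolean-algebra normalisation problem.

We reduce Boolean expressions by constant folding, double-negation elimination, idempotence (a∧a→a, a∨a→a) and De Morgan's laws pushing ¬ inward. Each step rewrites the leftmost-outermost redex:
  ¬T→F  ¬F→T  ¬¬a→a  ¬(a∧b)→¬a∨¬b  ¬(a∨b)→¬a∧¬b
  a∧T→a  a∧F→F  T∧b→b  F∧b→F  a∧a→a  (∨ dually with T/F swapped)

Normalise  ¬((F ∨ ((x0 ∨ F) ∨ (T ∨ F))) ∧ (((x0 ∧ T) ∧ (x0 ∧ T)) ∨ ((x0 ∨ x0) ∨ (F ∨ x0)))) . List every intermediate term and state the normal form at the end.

Answer: normal form = ¬x0  (in 27 steps)

Reduction:
  start: ¬((F ∨ ((x0 ∨ F) ∨ (T ∨ F))) ∧ (((x0 ∧ T) ∧ (x0 ∧ T)) ∨ ((x0 ∨ x0) ∨ (F ∨ x0))))
  →1  ¬(F ∨ ((x0 ∨ F) ∨ (T ∨ F))) ∨ ¬(((x0 ∧ T) ∧ (x0 ∧ T)) ∨ ((x0 ∨ x0) ∨ (F ∨ x0)))
  →2  (¬F ∧ ¬((x0 ∨ F) ∨ (T ∨ F))) ∨ ¬(((x0 ∧ T) ∧ (x0 ∧ T)) ∨ ((x0 ∨ x0) ∨ (F ∨ x0)))
  →3  (T ∧ ¬((x0 ∨ F) ∨ (T ∨ F))) ∨ ¬(((x0 ∧ T) ∧ (x0 ∧ T)) ∨ ((x0 ∨ x0) ∨ (F ∨ x0)))
  →4  ¬((x0 ∨ F) ∨ (T ∨ F)) ∨ ¬(((x0 ∧ T) ∧ (x0 ∧ T)) ∨ ((x0 ∨ x0) ∨ (F ∨ x0)))
  →5  (¬(x0 ∨ F) ∧ ¬(T ∨ F)) ∨ ¬(((x0 ∧ T) ∧ (x0 ∧ T)) ∨ ((x0 ∨ x0) ∨ (F ∨ x0)))
  →6  ((¬x0 ∧ ¬F) ∧ ¬(T ∨ F)) ∨ ¬(((x0 ∧ T) ∧ (x0 ∧ T)) ∨ ((x0 ∨ x0) ∨ (F ∨ x0)))
  →7  ((¬x0 ∧ T) ∧ ¬(T ∨ F)) ∨ ¬(((x0 ∧ T) ∧ (x0 ∧ T)) ∨ ((x0 ∨ x0) ∨ (F ∨ x0)))
  →8  (¬x0 ∧ ¬(T ∨ F)) ∨ ¬(((x0 ∧ T) ∧ (x0 ∧ T)) ∨ ((x0 ∨ x0) ∨ (F ∨ x0)))
  →9  (¬x0 ∧ (¬T ∧ ¬F)) ∨ ¬(((x0 ∧ T) ∧ (x0 ∧ T)) ∨ ((x0 ∨ x0) ∨ (F ∨ x0)))
  →10  (¬x0 ∧ (F ∧ ¬F)) ∨ ¬(((x0 ∧ T) ∧ (x0 ∧ T)) ∨ ((x0 ∨ x0) ∨ (F ∨ x0)))
  →11  (¬x0 ∧ F) ∨ ¬(((x0 ∧ T) ∧ (x0 ∧ T)) ∨ ((x0 ∨ x0) ∨ (F ∨ x0)))
  →12  F ∨ ¬(((x0 ∧ T) ∧ (x0 ∧ T)) ∨ ((x0 ∨ x0) ∨ (F ∨ x0)))
  →13  ¬(((x0 ∧ T) ∧ (x0 ∧ T)) ∨ ((x0 ∨ x0) ∨ (F ∨ x0)))
  →14  ¬((x0 ∧ T) ∧ (x0 ∧ T)) ∧ ¬((x0 ∨ x0) ∨ (F ∨ x0))
  →15  (¬(x0 ∧ T) ∨ ¬(x0 ∧ T)) ∧ ¬((x0 ∨ x0) ∨ (F ∨ x0))
  →16  ¬(x0 ∧ T) ∧ ¬((x0 ∨ x0) ∨ (F ∨ x0))
  →17  (¬x0 ∨ ¬T) ∧ ¬((x0 ∨ x0) ∨ (F ∨ x0))
  →18  (¬x0 ∨ F) ∧ ¬((x0 ∨ x0) ∨ (F ∨ x0))
  →19  ¬x0 ∧ ¬((x0 ∨ x0) ∨ (F ∨ x0))
  →20  ¬x0 ∧ (¬(x0 ∨ x0) ∧ ¬(F ∨ x0))
  →21  ¬x0 ∧ ((¬x0 ∧ ¬x0) ∧ ¬(F ∨ x0))
  →22  ¬x0 ∧ (¬x0 ∧ ¬(F ∨ x0))
  →23  ¬x0 ∧ (¬x0 ∧ (¬F ∧ ¬x0))
  →24  ¬x0 ∧ (¬x0 ∧ (T ∧ ¬x0))
  →25  ¬x0 ∧ (¬x0 ∧ ¬x0)
  →26  ¬x0 ∧ ¬x0
  →27  ¬x0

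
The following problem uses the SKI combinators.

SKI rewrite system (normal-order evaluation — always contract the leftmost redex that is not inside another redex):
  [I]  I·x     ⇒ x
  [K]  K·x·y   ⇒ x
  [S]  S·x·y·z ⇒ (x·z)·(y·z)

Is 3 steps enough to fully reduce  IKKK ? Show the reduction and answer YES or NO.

  start: IKKK
  →1  KKK
  →2  K

Answer: YES — reaches normal form K in 2 ≤ 3 steps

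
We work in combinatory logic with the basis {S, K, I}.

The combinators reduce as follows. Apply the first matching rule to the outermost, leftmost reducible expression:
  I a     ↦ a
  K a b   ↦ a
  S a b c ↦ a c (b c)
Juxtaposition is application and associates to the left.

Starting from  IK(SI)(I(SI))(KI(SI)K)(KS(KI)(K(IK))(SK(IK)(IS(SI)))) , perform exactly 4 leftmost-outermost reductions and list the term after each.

Answer: after 4 steps: KS(KI)(K(IK))(SK(IK)(IS(SI)))(KI(SI)K(KS(KI)(K(IK))(SK(IK)(IS(SI)))))

Reduction:
  start: IK(SI)(I(SI))(KI(SI)K)(KS(KI)(K(IK))(SK(IK)(IS(SI))))
  →1  K(SI)(I(SI))(KI(SI)K)(KS(KI)(K(IK))(SK(IK)(IS(SI))))
  →2  SI(KI(SI)K)(KS(KI)(K(IK))(SK(IK)(IS(SI))))
  →3  I(KS(KI)(K(IK))(SK(IK)(IS(SI))))(KI(SI)K(KS(KI)(K(IK))(SK(IK)(IS(SI)))))
  →4  KS(KI)(K(IK))(SK(IK)(IS(SI)))(KI(SI)K(KS(KI)(K(IK))(SK(IK)(IS(SI)))))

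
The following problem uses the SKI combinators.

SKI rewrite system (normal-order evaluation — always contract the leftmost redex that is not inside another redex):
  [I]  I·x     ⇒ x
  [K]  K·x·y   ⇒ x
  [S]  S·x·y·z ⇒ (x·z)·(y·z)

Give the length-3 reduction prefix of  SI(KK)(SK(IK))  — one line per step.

  start: SI(KK)(SK(IK))
  step 1: I(SK(IK))(KK(SK(IK)))
  step 2: SK(IK)(KK(SK(IK)))
  step 3: K(KK(SK(IK)))(IK(KK(SK(IK))))

Answer: after 3 steps: K(KK(SK(IK)))(IK(KK(SK(IK))))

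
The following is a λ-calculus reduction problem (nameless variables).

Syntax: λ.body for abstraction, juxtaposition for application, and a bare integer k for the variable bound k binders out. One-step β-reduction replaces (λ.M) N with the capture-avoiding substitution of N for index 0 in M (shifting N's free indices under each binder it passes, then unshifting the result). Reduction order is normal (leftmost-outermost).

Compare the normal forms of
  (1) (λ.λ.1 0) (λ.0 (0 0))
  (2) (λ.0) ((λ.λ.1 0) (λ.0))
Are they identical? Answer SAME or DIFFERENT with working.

Answer: DIFFERENT — A ⇓ λ.0 (0 0), B ⇓ λ.0

Working:
Term A:
  start: (λ.λ.1 0) (λ.0 (0 0))
  [1] λ.(λ.0 (0 0)) 0
  [2] λ.0 (0 0)

Term B:
  start: (λ.0) ((λ.λ.1 0) (λ.0))
  [1] (λ.λ.1 0) (λ.0)
  [2] λ.(λ.0) 0
  [3] λ.0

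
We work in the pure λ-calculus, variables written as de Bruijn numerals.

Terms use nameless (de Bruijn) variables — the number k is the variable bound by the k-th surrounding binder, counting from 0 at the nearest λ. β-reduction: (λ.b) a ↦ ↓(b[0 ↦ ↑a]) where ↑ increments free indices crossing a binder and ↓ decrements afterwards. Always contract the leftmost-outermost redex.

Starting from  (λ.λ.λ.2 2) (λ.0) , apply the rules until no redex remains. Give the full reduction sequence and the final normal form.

Answer: normal form = λ.λ.λ.0  (in 2 steps)

Reduction:
  start: (λ.λ.λ.2 2) (λ.0)
  →1  λ.λ.(λ.0) (λ.0)
  →2  λ.λ.λ.0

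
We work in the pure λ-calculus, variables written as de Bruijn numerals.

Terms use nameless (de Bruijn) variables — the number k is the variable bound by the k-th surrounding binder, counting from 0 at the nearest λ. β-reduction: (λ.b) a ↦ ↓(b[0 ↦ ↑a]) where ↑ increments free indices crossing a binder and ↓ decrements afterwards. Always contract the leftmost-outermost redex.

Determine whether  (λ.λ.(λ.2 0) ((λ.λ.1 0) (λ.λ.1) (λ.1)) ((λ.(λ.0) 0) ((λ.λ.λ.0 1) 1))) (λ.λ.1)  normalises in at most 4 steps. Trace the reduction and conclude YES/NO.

  start: (λ.λ.(λ.2 0) ((λ.λ.1 0) (λ.λ.1) (λ.1)) ((λ.(λ.0) 0) ((λ.λ.λ.0 1) 1))) (λ.λ.1)
  [1] λ.(λ.(λ.λ.1) 0) ((λ.λ.1 0) (λ.λ.1) (λ.1)) ((λ.(λ.0) 0) ((λ.λ.λ.0 1) (λ.λ.1)))
  [2] λ.(λ.λ.1) ((λ.λ.1 0) (λ.λ.1) (λ.1)) ((λ.(λ.0) 0) ((λ.λ.λ.0 1) (λ.λ.1)))
  [3] λ.(λ.(λ.λ.1 0) (λ.λ.1) (λ.2)) ((λ.(λ.0) 0) ((λ.λ.λ.0 1) (λ.λ.1)))
  [4] λ.(λ.λ.1 0) (λ.λ.1) (λ.1)

Answer: NO — after 4 steps the term is λ.(λ.λ.1 0) (λ.λ.1) (λ.1), not yet normal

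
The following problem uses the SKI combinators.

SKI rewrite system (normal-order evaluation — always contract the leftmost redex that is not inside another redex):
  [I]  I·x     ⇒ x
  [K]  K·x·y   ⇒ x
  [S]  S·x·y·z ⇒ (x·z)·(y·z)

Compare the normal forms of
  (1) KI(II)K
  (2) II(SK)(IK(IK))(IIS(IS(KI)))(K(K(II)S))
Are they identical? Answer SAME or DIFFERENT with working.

Answer: DIFFERENT — A ⇓ K, B ⇓ S(S(KI))(KI)

Working:
Term A:
  start: KI(II)K
  step 1: IK
  step 2: K

Term B:
  start: II(SK)(IK(IK))(IIS(IS(KI)))(K(K(II)S))
  step 1: I(SK)(IK(IK))(IIS(IS(KI)))(K(K(II)S))
  step 2: SK(IK(IK))(IIS(IS(KI)))(K(K(II)S))
  step 3: K(IIS(IS(KI)))(IK(IK)(IIS(IS(KI))))(K(K(II)S))
  step 4: IIS(IS(KI))(K(K(II)S))
  step 5: IS(IS(KI))(K(K(II)S))
  step 6: S(IS(KI))(K(K(II)S))
  step 7: S(S(KI))(K(K(II)S))
  step 8: S(S(KI))(K(II))
  step 9: S(S(KI))(KI)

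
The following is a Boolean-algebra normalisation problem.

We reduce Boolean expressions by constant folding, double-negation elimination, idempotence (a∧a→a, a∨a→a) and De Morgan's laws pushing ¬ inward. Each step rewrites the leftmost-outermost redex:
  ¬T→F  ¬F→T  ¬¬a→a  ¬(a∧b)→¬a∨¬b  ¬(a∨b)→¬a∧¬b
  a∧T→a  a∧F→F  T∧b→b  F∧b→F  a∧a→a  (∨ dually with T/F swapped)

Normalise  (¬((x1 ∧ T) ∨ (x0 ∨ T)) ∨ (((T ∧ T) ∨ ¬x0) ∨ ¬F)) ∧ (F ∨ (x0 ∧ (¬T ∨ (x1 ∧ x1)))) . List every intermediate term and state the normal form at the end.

  start: (¬((x1 ∧ T) ∨ (x0 ∨ T)) ∨ (((T ∧ T) ∨ ¬x0) ∨ ¬F)) ∧ (F ∨ (x0 ∧ (¬T ∨ (x1 ∧ x1))))
  step 1: ((¬(x1 ∧ T) ∧ ¬(x0 ∨ T)) ∨ (((T ∧ T) ∨ ¬x0) ∨ ¬F)) ∧ (F ∨ (x0 ∧ (¬T ∨ (x1 ∧ x1))))
  step 2: (((¬x1 ∨ ¬T) ∧ ¬(x0 ∨ T)) ∨ (((T ∧ T) ∨ ¬x0) ∨ ¬F)) ∧ (F ∨ (x0 ∧ (¬T ∨ (x1 ∧ x1))))
  step 3: (((¬x1 ∨ F) ∧ ¬(x0 ∨ T)) ∨ (((T ∧ T) ∨ ¬x0) ∨ ¬F)) ∧ (F ∨ (x0 ∧ (¬T ∨ (x1 ∧ x1))))
  step 4: ((¬x1 ∧ ¬(x0 ∨ T)) ∨ (((T ∧ T) ∨ ¬x0) ∨ ¬F)) ∧ (F ∨ (x0 ∧ (¬T ∨ (x1 ∧ x1))))
  step 5: ((¬x1 ∧ (¬x0 ∧ ¬T)) ∨ (((T ∧ T) ∨ ¬x0) ∨ ¬F)) ∧ (F ∨ (x0 ∧ (¬T ∨ (x1 ∧ x1))))
  step 6: ((¬x1 ∧ (¬x0 ∧ F)) ∨ (((T ∧ T) ∨ ¬x0) ∨ ¬F)) ∧ (F ∨ (x0 ∧ (¬T ∨ (x1 ∧ x1))))
  step 7: ((¬x1 ∧ F) ∨ (((T ∧ T) ∨ ¬x0) ∨ ¬F)) ∧ (F ∨ (x0 ∧ (¬T ∨ (x1 ∧ x1))))
  step 8: (F ∨ (((T ∧ T) ∨ ¬x0) ∨ ¬F)) ∧ (F ∨ (x0 ∧ (¬T ∨ (x1 ∧ x1))))
  step 9: (((T ∧ T) ∨ ¬x0) ∨ ¬F) ∧ (F ∨ (x0 ∧ (¬T ∨ (x1 ∧ x1))))
  step 10: ((T ∨ ¬x0) ∨ ¬F) ∧ (F ∨ (x0 ∧ (¬T ∨ (x1 ∧ x1))))
  step 11: (T ∨ ¬F) ∧ (F ∨ (x0 ∧ (¬T ∨ (x1 ∧ x1))))
  step 12: T ∧ (F ∨ (x0 ∧ (¬T ∨ (x1 ∧ x1))))
  step 13: F ∨ (x0 ∧ (¬T ∨ (x1 ∧ x1)))
  step 14: x0 ∧ (¬T ∨ (x1 ∧ x1))
  step 15: x0 ∧ (F ∨ (x1 ∧ x1))
  step 16: x0 ∧ (x1 ∧ x1)
  step 17: x0 ∧ x1

Answer: normal form = x0 ∧ x1  (in 17 steps)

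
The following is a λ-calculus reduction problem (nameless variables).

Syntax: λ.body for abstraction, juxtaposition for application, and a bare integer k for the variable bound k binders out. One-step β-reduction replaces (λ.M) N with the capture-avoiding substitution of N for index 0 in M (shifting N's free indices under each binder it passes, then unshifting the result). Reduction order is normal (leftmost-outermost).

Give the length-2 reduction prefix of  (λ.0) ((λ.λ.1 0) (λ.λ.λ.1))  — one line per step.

  start: (λ.0) ((λ.λ.1 0) (λ.λ.λ.1))
  step 1: (λ.λ.1 0) (λ.λ.λ.1)
  step 2: λ.(λ.λ.λ.1) 0

Answer: after 2 steps: λ.(λ.λ.λ.1) 0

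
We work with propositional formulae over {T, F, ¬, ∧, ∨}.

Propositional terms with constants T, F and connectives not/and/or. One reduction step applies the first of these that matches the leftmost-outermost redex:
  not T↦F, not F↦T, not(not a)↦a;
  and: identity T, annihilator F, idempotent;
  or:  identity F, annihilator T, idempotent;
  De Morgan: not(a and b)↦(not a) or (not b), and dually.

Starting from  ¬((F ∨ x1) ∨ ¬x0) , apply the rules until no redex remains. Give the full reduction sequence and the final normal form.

Answer: normal form = ¬x1 ∧ x0  (in 5 steps)

Reduction:
  start: ¬((F ∨ x1) ∨ ¬x0)
  →1  ¬(F ∨ x1) ∧ ¬¬x0
  →2  (¬F ∧ ¬x1) ∧ ¬¬x0
  →3  (T ∧ ¬x1) ∧ ¬¬x0
  →4  ¬x1 ∧ ¬¬x0
  →5  ¬x1 ∧ x0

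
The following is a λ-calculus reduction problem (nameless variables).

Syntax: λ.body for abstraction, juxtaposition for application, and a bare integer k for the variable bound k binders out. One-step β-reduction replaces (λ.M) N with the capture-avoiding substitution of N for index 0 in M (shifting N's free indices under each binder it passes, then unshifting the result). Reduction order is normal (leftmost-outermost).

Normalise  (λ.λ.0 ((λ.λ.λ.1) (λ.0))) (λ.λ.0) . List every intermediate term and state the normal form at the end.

Answer: normal form = λ.0 (λ.λ.1)  (in 2 steps)

Derivation:
  start: (λ.λ.0 ((λ.λ.λ.1) (λ.0))) (λ.λ.0)
  step 1: λ.0 ((λ.λ.λ.1) (λ.0))
  step 2: λ.0 (λ.λ.1)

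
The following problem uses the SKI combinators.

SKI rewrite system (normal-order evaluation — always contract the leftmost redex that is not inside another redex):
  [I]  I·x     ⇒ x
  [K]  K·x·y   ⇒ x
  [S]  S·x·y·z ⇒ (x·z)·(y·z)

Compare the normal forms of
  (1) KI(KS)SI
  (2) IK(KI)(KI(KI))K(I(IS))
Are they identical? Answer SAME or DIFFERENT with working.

Term A:
  start: KI(KS)SI
  [1] ISI
  [2] SI

Term B:
  start: IK(KI)(KI(KI))K(I(IS))
  [1] K(KI)(KI(KI))K(I(IS))
  [2] KIK(I(IS))
  [3] I(I(IS))
  [4] I(IS)
  [5] IS
  [6] S

Answer: DIFFERENT — A ⇓ SI, B ⇓ S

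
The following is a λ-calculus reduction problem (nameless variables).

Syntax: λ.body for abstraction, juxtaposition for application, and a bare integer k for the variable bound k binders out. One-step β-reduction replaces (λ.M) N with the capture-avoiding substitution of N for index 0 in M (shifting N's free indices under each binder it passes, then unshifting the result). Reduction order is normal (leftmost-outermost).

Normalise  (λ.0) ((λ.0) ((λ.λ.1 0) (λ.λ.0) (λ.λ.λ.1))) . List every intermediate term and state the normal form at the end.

  start: (λ.0) ((λ.0) ((λ.λ.1 0) (λ.λ.0) (λ.λ.λ.1)))
  step 1: (λ.0) ((λ.λ.1 0) (λ.λ.0) (λ.λ.λ.1))
  step 2: (λ.λ.1 0) (λ.λ.0) (λ.λ.λ.1)
  step 3: (λ.(λ.λ.0) 0) (λ.λ.λ.1)
  step 4: (λ.λ.0) (λ.λ.λ.1)
  step 5: λ.0

Answer: normal form = λ.0  (in 5 steps)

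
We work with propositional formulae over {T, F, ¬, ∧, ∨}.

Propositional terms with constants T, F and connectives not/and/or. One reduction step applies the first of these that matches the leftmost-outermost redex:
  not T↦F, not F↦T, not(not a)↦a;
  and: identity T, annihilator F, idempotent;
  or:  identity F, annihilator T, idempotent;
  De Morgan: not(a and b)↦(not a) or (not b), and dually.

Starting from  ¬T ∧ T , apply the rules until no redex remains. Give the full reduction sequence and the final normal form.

  start: ¬T ∧ T
  [1] ¬T
  [2] F

Answer: normal form = F  (in 2 steps)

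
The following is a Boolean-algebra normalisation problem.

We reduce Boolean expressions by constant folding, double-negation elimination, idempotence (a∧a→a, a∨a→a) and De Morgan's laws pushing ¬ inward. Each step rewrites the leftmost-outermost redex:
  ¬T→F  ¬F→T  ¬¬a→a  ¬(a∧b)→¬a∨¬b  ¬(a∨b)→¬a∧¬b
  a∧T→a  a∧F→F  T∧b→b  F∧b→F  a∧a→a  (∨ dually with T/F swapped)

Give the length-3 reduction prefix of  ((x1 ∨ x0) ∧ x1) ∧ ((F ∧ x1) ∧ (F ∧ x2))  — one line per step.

Answer: after 3 steps: F

Working:
  start: ((x1 ∨ x0) ∧ x1) ∧ ((F ∧ x1) ∧ (F ∧ x2))
  [1] ((x1 ∨ x0) ∧ x1) ∧ (F ∧ (F ∧ x2))
  [2] ((x1 ∨ x0) ∧ x1) ∧ F
  [3] F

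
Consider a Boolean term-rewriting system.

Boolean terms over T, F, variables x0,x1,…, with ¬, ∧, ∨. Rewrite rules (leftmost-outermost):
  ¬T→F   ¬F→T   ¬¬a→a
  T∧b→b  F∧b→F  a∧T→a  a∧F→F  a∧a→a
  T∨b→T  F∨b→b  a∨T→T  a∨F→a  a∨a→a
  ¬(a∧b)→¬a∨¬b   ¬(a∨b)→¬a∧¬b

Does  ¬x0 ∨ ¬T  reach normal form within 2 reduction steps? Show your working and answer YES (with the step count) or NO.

  start: ¬x0 ∨ ¬T
  [1] ¬x0 ∨ F
  [2] ¬x0

Answer: YES — reaches normal form ¬x0 in 2 ≤ 2 steps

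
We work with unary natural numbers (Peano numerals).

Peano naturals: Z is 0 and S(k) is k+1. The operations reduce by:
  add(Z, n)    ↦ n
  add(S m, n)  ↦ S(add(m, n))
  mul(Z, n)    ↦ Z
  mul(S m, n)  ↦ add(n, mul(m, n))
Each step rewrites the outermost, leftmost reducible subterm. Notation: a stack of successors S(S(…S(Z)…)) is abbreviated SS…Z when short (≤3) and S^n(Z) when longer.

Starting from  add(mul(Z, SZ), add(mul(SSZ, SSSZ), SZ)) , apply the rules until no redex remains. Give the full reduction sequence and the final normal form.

Answer: normal form = S^7(Z)  (in 20 steps)

Working:
  start: add(mul(Z, SZ), add(mul(SSZ, SSSZ), SZ))
  [1] add(Z, add(mul(SSZ, SSSZ), SZ))
  [2] add(mul(SSZ, SSSZ), SZ)
  [3] add(add(SSSZ, mul(SZ, SSSZ)), SZ)
  [4] add(S(add(SSZ, mul(SZ, SSSZ))), SZ)
  [5] S(add(add(SSZ, mul(SZ, SSSZ)), SZ))
  [6] S(add(S(add(SZ, mul(SZ, SSSZ))), SZ))
  [7] S(S(add(add(SZ, mul(SZ, SSSZ)), SZ)))
  [8] S(S(add(S(add(Z, mul(SZ, SSSZ))), SZ)))
  [9] S(S(S(add(add(Z, mul(SZ, SSSZ)), SZ))))
  [10] S(S(S(add(mul(SZ, SSSZ), SZ))))
  [11] S(S(S(add(add(SSSZ, mul(Z, SSSZ)), SZ))))
  [12] S(S(S(add(S(add(SSZ, mul(Z, SSSZ))), SZ))))
  [13] S(S(S(S(add(add(SSZ, mul(Z, SSSZ)), SZ)))))
  [14] S(S(S(S(add(S(add(SZ, mul(Z, SSSZ))), SZ)))))
  [15] S(S(S(S(S(add(add(SZ, mul(Z, SSSZ)), SZ))))))
  [16] S(S(S(S(S(add(S(add(Z, mul(Z, SSSZ))), SZ))))))
  [17] S(S(S(S(S(S(add(add(Z, mul(Z, SSSZ)), SZ)))))))
  [18] S(S(S(S(S(S(add(mul(Z, SSSZ), SZ)))))))
  [19] S(S(S(S(S(S(add(Z, SZ)))))))
  [20] S^7(Z)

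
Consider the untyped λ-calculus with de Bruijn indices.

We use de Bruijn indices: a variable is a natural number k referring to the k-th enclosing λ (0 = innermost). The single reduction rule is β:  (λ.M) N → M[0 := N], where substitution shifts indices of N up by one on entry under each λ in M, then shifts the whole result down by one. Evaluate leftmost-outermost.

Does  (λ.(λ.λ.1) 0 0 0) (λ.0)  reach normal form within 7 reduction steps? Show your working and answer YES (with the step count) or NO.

Answer: YES — reaches normal form λ.0 in 4 ≤ 7 steps

Reduction:
  start: (λ.(λ.λ.1) 0 0 0) (λ.0)
  [1] (λ.λ.1) (λ.0) (λ.0) (λ.0)
  [2] (λ.λ.0) (λ.0) (λ.0)
  [3] (λ.0) (λ.0)
  [4] λ.0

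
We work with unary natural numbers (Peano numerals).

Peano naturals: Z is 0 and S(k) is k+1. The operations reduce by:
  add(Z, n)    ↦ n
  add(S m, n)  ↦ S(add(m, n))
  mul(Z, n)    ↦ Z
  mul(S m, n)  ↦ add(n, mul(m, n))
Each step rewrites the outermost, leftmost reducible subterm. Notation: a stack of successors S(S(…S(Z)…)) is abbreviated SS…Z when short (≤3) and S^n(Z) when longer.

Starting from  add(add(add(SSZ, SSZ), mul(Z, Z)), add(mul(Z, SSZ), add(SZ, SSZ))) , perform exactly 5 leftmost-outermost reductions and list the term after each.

  start: add(add(add(SSZ, SSZ), mul(Z, Z)), add(mul(Z, SSZ), add(SZ, SSZ)))
  step 1: add(add(S(add(SZ, SSZ)), mul(Z, Z)), add(mul(Z, SSZ), add(SZ, SSZ)))
  step 2: add(S(add(add(SZ, SSZ), mul(Z, Z))), add(mul(Z, SSZ), add(SZ, SSZ)))
  step 3: S(add(add(add(SZ, SSZ), mul(Z, Z)), add(mul(Z, SSZ), add(SZ, SSZ))))
  step 4: S(add(add(S(add(Z, SSZ)), mul(Z, Z)), add(mul(Z, SSZ), add(SZ, SSZ))))
  step 5: S(add(S(add(add(Z, SSZ), mul(Z, Z))), add(mul(Z, SSZ), add(SZ, SSZ))))

Answer: after 5 steps: S(add(S(add(add(Z, SSZ), mul(Z, Z))), add(mul(Z, SSZ), add(SZ, SSZ))))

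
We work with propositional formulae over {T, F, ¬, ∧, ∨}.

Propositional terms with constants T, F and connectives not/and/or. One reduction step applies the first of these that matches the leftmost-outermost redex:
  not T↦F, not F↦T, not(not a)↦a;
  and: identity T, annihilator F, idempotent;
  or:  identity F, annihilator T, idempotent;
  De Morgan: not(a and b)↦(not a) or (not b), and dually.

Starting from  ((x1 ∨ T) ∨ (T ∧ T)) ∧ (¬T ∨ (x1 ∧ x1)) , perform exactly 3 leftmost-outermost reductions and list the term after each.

  start: ((x1 ∨ T) ∨ (T ∧ T)) ∧ (¬T ∨ (x1 ∧ x1))
  →1  (T ∨ (T ∧ T)) ∧ (¬T ∨ (x1 ∧ x1))
  →2  T ∧ (¬T ∨ (x1 ∧ x1))
  →3  ¬T ∨ (x1 ∧ x1)

Answer: after 3 steps: ¬T ∨ (x1 ∧ x1)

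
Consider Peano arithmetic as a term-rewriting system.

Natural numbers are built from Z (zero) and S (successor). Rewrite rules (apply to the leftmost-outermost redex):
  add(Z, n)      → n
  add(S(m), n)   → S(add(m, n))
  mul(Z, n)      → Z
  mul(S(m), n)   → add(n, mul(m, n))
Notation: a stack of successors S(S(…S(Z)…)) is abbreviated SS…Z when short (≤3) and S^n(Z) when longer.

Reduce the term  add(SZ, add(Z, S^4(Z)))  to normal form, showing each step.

Answer: normal form = S^5(Z)  (in 3 steps)

Reduction:
  start: add(SZ, add(Z, S^4(Z)))
  →1  S(add(Z, add(Z, S^4(Z))))
  →2  S(add(Z, S^4(Z)))
  →3  S^5(Z)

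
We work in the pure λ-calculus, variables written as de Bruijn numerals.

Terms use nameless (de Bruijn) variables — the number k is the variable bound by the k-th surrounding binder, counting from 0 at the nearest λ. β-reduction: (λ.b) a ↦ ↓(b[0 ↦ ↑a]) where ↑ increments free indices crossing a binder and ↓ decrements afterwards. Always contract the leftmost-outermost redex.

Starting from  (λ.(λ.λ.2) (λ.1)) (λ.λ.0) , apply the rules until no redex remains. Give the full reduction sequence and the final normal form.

Answer: normal form = λ.λ.λ.0  (in 2 steps)

Reduction:
  start: (λ.(λ.λ.2) (λ.1)) (λ.λ.0)
  →1  (λ.λ.λ.λ.0) (λ.λ.λ.0)
  →2  λ.λ.λ.0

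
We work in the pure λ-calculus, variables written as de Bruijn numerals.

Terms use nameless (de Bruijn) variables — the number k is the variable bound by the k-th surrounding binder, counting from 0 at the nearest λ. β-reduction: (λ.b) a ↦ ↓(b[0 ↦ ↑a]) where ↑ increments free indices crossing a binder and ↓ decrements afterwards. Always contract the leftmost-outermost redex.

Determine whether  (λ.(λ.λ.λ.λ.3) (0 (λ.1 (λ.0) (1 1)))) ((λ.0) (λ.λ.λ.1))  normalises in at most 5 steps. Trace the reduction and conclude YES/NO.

Answer: YES — reaches normal form λ.λ.λ.λ.λ.1 in 4 ≤ 5 steps

Working:
  start: (λ.(λ.λ.λ.λ.3) (0 (λ.1 (λ.0) (1 1)))) ((λ.0) (λ.λ.λ.1))
  →1  (λ.λ.λ.λ.3) ((λ.0) (λ.λ.λ.1) (λ.(λ.0) (λ.λ.λ.1) (λ.0) ((λ.0) (λ.λ.λ.1) ((λ.0) (λ.λ.λ.1)))))
  →2  λ.λ.λ.(λ.0) (λ.λ.λ.1) (λ.(λ.0) (λ.λ.λ.1) (λ.0) ((λ.0) (λ.λ.λ.1) ((λ.0) (λ.λ.λ.1))))
  →3  λ.λ.λ.(λ.λ.λ.1) (λ.(λ.0) (λ.λ.λ.1) (λ.0) ((λ.0) (λ.λ.λ.1) ((λ.0) (λ.λ.λ.1))))
  →4  λ.λ.λ.λ.λ.1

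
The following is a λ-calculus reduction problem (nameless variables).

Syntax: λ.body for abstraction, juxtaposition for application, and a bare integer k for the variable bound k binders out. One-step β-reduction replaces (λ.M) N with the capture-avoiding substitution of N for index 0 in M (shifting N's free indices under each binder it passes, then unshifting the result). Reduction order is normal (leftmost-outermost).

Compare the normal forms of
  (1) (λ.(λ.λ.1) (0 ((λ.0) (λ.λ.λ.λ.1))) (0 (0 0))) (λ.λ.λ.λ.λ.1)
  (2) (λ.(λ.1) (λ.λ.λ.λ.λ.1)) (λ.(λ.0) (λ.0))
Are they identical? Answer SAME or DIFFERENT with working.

Answer: DIFFERENT — A ⇓ λ.λ.λ.λ.1, B ⇓ λ.λ.0

Working:
Term A:
  start: (λ.(λ.λ.1) (0 ((λ.0) (λ.λ.λ.λ.1))) (0 (0 0))) (λ.λ.λ.λ.λ.1)
  [1] (λ.λ.1) ((λ.λ.λ.λ.λ.1) ((λ.0) (λ.λ.λ.λ.1))) ((λ.λ.λ.λ.λ.1) ((λ.λ.λ.λ.λ.1) (λ.λ.λ.λ.λ.1)))
  [2] (λ.(λ.λ.λ.λ.λ.1) ((λ.0) (λ.λ.λ.λ.1))) ((λ.λ.λ.λ.λ.1) ((λ.λ.λ.λ.λ.1) (λ.λ.λ.λ.λ.1)))
  [3] (λ.λ.λ.λ.λ.1) ((λ.0) (λ.λ.λ.λ.1))
  [4] λ.λ.λ.λ.1

Term B:
  start: (λ.(λ.1) (λ.λ.λ.λ.λ.1)) (λ.(λ.0) (λ.0))
  [1] (λ.λ.(λ.0) (λ.0)) (λ.λ.λ.λ.λ.1)
  [2] λ.(λ.0) (λ.0)
  [3] λ.λ.0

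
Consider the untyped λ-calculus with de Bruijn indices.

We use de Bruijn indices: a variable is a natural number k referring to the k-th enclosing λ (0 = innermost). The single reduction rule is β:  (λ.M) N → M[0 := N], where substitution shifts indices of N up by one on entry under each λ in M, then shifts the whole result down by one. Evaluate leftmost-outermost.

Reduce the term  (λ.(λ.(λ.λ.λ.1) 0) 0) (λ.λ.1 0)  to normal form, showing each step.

  start: (λ.(λ.(λ.λ.λ.1) 0) 0) (λ.λ.1 0)
  [1] (λ.(λ.λ.λ.1) 0) (λ.λ.1 0)
  [2] (λ.λ.λ.1) (λ.λ.1 0)
  [3] λ.λ.1

Answer: normal form = λ.λ.1  (in 3 steps)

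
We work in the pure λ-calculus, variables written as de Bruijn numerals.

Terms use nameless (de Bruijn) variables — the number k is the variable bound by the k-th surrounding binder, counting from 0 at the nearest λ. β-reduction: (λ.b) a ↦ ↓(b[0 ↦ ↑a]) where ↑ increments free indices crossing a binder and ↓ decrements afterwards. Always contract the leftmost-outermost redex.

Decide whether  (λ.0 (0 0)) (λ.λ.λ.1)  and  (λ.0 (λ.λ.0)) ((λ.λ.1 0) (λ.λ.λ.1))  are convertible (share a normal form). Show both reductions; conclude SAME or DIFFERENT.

Term A:
  start: (λ.0 (0 0)) (λ.λ.λ.1)
  step 1: (λ.λ.λ.1) ((λ.λ.λ.1) (λ.λ.λ.1))
  step 2: λ.λ.1

Term B:
  start: (λ.0 (λ.λ.0)) ((λ.λ.1 0) (λ.λ.λ.1))
  step 1: (λ.λ.1 0) (λ.λ.λ.1) (λ.λ.0)
  step 2: (λ.(λ.λ.λ.1) 0) (λ.λ.0)
  step 3: (λ.λ.λ.1) (λ.λ.0)
  step 4: λ.λ.1

Answer: SAME — A ⇓ λ.λ.1, B ⇓ λ.λ.1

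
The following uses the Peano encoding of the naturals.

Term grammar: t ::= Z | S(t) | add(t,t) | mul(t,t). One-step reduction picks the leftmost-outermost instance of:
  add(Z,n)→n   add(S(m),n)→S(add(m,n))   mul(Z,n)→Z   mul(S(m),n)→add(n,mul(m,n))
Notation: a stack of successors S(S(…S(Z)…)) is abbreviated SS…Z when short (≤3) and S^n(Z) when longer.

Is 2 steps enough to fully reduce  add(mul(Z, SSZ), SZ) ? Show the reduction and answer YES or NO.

  start: add(mul(Z, SSZ), SZ)
  step 1: add(Z, SZ)
  step 2: SZ

Answer: YES — reaches normal form SZ in 2 ≤ 2 steps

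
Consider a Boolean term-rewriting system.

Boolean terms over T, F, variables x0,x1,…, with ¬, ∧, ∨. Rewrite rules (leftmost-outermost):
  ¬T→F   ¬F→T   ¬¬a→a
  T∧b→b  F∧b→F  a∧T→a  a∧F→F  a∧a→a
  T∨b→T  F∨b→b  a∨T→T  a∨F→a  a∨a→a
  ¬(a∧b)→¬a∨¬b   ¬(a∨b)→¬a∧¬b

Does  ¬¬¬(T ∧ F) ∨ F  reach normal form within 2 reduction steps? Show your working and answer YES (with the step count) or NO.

  start: ¬¬¬(T ∧ F) ∨ F
  [1] ¬¬¬(T ∧ F)
  [2] ¬(T ∧ F)

Answer: NO — after 2 steps the term is ¬(T ∧ F), not yet normal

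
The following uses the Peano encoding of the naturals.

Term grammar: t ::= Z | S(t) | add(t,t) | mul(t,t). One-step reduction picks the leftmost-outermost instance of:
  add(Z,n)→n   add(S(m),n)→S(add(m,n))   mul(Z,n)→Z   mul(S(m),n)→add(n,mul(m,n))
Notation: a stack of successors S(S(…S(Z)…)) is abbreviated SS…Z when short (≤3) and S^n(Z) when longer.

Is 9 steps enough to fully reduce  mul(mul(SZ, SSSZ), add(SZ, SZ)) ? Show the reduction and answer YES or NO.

Answer: NO — after 9 steps the term is S(S(mul(S(add(SZ, mul(Z, SSSZ))), add(SZ, SZ)))), not yet normal

Reduction:
  start: mul(mul(SZ, SSSZ), add(SZ, SZ))
  →1  mul(add(SSSZ, mul(Z, SSSZ)), add(SZ, SZ))
  →2  mul(S(add(SSZ, mul(Z, SSSZ))), add(SZ, SZ))
  →3  add(add(SZ, SZ), mul(add(SSZ, mul(Z, SSSZ)), add(SZ, SZ)))
  →4  add(S(add(Z, SZ)), mul(add(SSZ, mul(Z, SSSZ)), add(SZ, SZ)))
  →5  S(add(add(Z, SZ), mul(add(SSZ, mul(Z, SSSZ)), add(SZ, SZ))))
  →6  S(add(SZ, mul(add(SSZ, mul(Z, SSSZ)), add(SZ, SZ))))
  →7  S(S(add(Z, mul(add(SSZ, mul(Z, SSSZ)), add(SZ, SZ)))))
  →8  S(S(mul(add(SSZ, mul(Z, SSSZ)), add(SZ, SZ))))
  →9  S(S(mul(S(add(SZ, mul(Z, SSSZ))), add(SZ, SZ))))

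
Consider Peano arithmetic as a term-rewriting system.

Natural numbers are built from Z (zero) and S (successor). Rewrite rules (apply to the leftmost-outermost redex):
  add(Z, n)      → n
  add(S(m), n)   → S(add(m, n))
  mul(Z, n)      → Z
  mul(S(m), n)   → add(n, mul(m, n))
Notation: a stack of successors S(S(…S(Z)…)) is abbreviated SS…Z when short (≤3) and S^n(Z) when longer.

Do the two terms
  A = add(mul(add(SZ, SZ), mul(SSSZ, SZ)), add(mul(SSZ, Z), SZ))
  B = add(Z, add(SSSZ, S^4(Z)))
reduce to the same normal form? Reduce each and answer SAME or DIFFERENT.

Term A:
  start: add(mul(add(SZ, SZ), mul(SSSZ, SZ)), add(mul(SSZ, Z), SZ))
  →1  add(mul(S(add(Z, SZ)), mul(SSSZ, SZ)), add(mul(SSZ, Z), SZ))
  →2  add(add(mul(SSSZ, SZ), mul(add(Z, SZ), mul(SSSZ, SZ))), add(mul(SSZ, Z), SZ))
  →3  add(add(add(SZ, mul(SSZ, SZ)), mul(add(Z, SZ), mul(SSSZ, SZ))), add(mul(SSZ, Z), SZ))
  →4  add(add(S(add(Z, mul(SSZ, SZ))), mul(add(Z, SZ), mul(SSSZ, SZ))), add(mul(SSZ, Z), SZ))
  →5  add(S(add(add(Z, mul(SSZ, SZ)), mul(add(Z, SZ), mul(SSSZ, SZ)))), add(mul(SSZ, Z), SZ))
  →6  S(add(add(add(Z, mul(SSZ, SZ)), mul(add(Z, SZ), mul(SSSZ, SZ))), add(mul(SSZ, Z), SZ)))
  →7  S(add(add(mul(SSZ, SZ), mul(add(Z, SZ), mul(SSSZ, SZ))), add(mul(SSZ, Z), SZ)))
  →8  S(add(add(add(SZ, mul(SZ, SZ)), mul(add(Z, SZ), mul(SSSZ, SZ))), add(mul(SSZ, Z), SZ)))
  →9  S(add(add(S(add(Z, mul(SZ, SZ))), mul(add(Z, SZ), mul(SSSZ, SZ))), add(mul(SSZ, Z), SZ)))
  →10  S(add(S(add(add(Z, mul(SZ, SZ)), mul(add(Z, SZ), mul(SSSZ, SZ)))), add(mul(SSZ, Z), SZ)))
  →11  S(S(add(add(add(Z, mul(SZ, SZ)), mul(add(Z, SZ), mul(SSSZ, SZ))), add(mul(SSZ, Z), SZ))))
  →12  S(S(add(add(mul(SZ, SZ), mul(add(Z, SZ), mul(SSSZ, SZ))), add(mul(SSZ, Z), SZ))))
  →13  S(S(add(add(add(SZ, mul(Z, SZ)), mul(add(Z, SZ), mul(SSSZ, SZ))), add(mul(SSZ, Z), SZ))))
  →14  S(S(add(add(S(add(Z, mul(Z, SZ))), mul(add(Z, SZ), mul(SSSZ, SZ))), add(mul(SSZ, Z), SZ))))
  →15  S(S(add(S(add(add(Z, mul(Z, SZ)), mul(add(Z, SZ), mul(SSSZ, SZ)))), add(mul(SSZ, Z), SZ))))
  →16  S(S(S(add(add(add(Z, mul(Z, SZ)), mul(add(Z, SZ), mul(SSSZ, SZ))), add(mul(SSZ, Z), SZ)))))
  →17  S(S(S(add(add(mul(Z, SZ), mul(add(Z, SZ), mul(SSSZ, SZ))), add(mul(SSZ, Z), SZ)))))
  →18  S(S(S(add(add(Z, mul(add(Z, SZ), mul(SSSZ, SZ))), add(mul(SSZ, Z), SZ)))))
  →19  S(S(S(add(mul(add(Z, SZ), mul(SSSZ, SZ)), add(mul(SSZ, Z), SZ)))))
  →20  S(S(S(add(mul(SZ, mul(SSSZ, SZ)), add(mul(SSZ, Z), SZ)))))
  →21  S(S(S(add(add(mul(SSSZ, SZ), mul(Z, mul(SSSZ, SZ))), add(mul(SSZ, Z), SZ)))))
  →22  S(S(S(add(add(add(SZ, mul(SSZ, SZ)), mul(Z, mul(SSSZ, SZ))), add(mul(SSZ, Z), SZ)))))
  →23  S(S(S(add(add(S(add(Z, mul(SSZ, SZ))), mul(Z, mul(SSSZ, SZ))), add(mul(SSZ, Z), SZ)))))
  →24  S(S(S(add(S(add(add(Z, mul(SSZ, SZ)), mul(Z, mul(SSSZ, SZ)))), add(mul(SSZ, Z), SZ)))))
  →25  S(S(S(S(add(add(add(Z, mul(SSZ, SZ)), mul(Z, mul(SSSZ, SZ))), add(mul(SSZ, Z), SZ))))))
  →26  S(S(S(S(add(add(mul(SSZ, SZ), mul(Z, mul(SSSZ, SZ))), add(mul(SSZ, Z), SZ))))))
  →27  S(S(S(S(add(add(add(SZ, mul(SZ, SZ)), mul(Z, mul(SSSZ, SZ))), add(mul(SSZ, Z), SZ))))))
  →28  S(S(S(S(add(add(S(add(Z, mul(SZ, SZ))), mul(Z, mul(SSSZ, SZ))), add(mul(SSZ, Z), SZ))))))
  →29  S(S(S(S(add(S(add(add(Z, mul(SZ, SZ)), mul(Z, mul(SSSZ, SZ)))), add(mul(SSZ, Z), SZ))))))
  →30  S(S(S(S(S(add(add(add(Z, mul(SZ, SZ)), mul(Z, mul(SSSZ, SZ))), add(mul(SSZ, Z), SZ)))))))
  →31  S(S(S(S(S(add(add(mul(SZ, SZ), mul(Z, mul(SSSZ, SZ))), add(mul(SSZ, Z), SZ)))))))
  →32  S(S(S(S(S(add(add(add(SZ, mul(Z, SZ)), mul(Z, mul(SSSZ, SZ))), add(mul(SSZ, Z), SZ)))))))
  →33  S(S(S(S(S(add(add(S(add(Z, mul(Z, SZ))), mul(Z, mul(SSSZ, SZ))), add(mul(SSZ, Z), SZ)))))))
  →34  S(S(S(S(S(add(S(add(add(Z, mul(Z, SZ)), mul(Z, mul(SSSZ, SZ)))), add(mul(SSZ, Z), SZ)))))))
  →35  S(S(S(S(S(S(add(add(add(Z, mul(Z, SZ)), mul(Z, mul(SSSZ, SZ))), add(mul(SSZ, Z), SZ))))))))
  →36  S(S(S(S(S(S(add(add(mul(Z, SZ), mul(Z, mul(SSSZ, SZ))), add(mul(SSZ, Z), SZ))))))))
  →37  S(S(S(S(S(S(add(add(Z, mul(Z, mul(SSSZ, SZ))), add(mul(SSZ, Z), SZ))))))))
  →38  S(S(S(S(S(S(add(mul(Z, mul(SSSZ, SZ)), add(mul(SSZ, Z), SZ))))))))
  →39  S(S(S(S(S(S(add(Z, add(mul(SSZ, Z), SZ))))))))
  →40  S(S(S(S(S(S(add(mul(SSZ, Z), SZ)))))))
  →41  S(S(S(S(S(S(add(add(Z, mul(SZ, Z)), SZ)))))))
  →42  S(S(S(S(S(S(add(mul(SZ, Z), SZ)))))))
  →43  S(S(S(S(S(S(add(add(Z, mul(Z, Z)), SZ)))))))
  →44  S(S(S(S(S(S(add(mul(Z, Z), SZ)))))))
  →45  S(S(S(S(S(S(add(Z, SZ)))))))
  →46  S^7(Z)

Term B:
  start: add(Z, add(SSSZ, S^4(Z)))
  →1  add(SSSZ, S^4(Z))
  →2  S(add(SSZ, S^4(Z)))
  →3  S(S(add(SZ, S^4(Z))))
  →4  S(S(S(add(Z, S^4(Z)))))
  →5  S^7(Z)

Answer: SAME — A ⇓ S^7(Z), B ⇓ S^7(Z)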